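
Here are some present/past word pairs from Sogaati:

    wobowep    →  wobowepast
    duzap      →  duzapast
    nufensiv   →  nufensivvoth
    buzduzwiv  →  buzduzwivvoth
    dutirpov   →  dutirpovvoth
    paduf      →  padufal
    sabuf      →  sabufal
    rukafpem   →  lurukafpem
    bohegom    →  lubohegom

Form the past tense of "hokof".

hokofal

wobowep and rukafpem both have last vowel 'e' yet inflect differently (wobowepast, lurukafpem), so the last vowel is not what conditions the rule; the final letter is.
"hokof" ends in -f. The stems ending in -f (paduf → padufal, sabuf → sabufal) add -al.
So hokof → hokofal.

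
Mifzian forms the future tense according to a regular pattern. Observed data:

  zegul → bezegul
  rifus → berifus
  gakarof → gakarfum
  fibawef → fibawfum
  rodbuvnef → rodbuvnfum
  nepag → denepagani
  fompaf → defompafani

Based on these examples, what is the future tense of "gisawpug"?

begisawpug

"gisawpug" has last vowel 'u'. The stems whose last vowel is 'u' (zegul → bezegul, rifus → berifus) add the prefix be-.
So gisawpug → begisawpug.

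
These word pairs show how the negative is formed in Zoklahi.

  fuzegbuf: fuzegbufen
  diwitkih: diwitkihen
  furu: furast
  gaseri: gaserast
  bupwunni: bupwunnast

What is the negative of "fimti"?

diwitkih and gaseri both have last vowel 'i' yet inflect differently (diwitkihen, gaserast), so the last vowel is not what conditions the rule; whether the stem ends in a vowel or a consonant is.
"fimti" ends in a vowel. The stems ending in a vowel (gaseri → gaserast, furu → furast, bupwunni → bupwunnast) drop the final letter and add -ast.
The other pattern: stems ending in a consonant add -en.
So fimti → fimtast.

fimtast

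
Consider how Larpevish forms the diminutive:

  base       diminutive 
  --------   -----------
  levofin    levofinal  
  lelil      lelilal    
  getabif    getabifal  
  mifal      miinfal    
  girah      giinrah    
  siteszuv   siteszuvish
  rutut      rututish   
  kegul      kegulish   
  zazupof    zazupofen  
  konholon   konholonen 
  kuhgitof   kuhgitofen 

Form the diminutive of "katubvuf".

"katubvuf" has last vowel 'u'. The stems whose last vowel is 'u' (siteszuv → siteszuvish, rutut → rututish, kegul → kegulish) add -ish.
So katubvuf → katubvufish.

katubvufish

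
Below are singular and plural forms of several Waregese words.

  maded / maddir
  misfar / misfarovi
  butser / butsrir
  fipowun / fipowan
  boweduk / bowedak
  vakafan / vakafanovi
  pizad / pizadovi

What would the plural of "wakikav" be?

misfar and butser both end in -r yet inflect differently (misfarovi, butsrir), so the final letter is not what conditions the rule; the last vowel is.
"wakikav" has last vowel 'a'. The stems whose last vowel is 'a' (pizad → pizadovi, misfar → misfarovi, vakafan → vakafanovi) add -ovi.
So wakikav → wakikavovi.

wakikavovi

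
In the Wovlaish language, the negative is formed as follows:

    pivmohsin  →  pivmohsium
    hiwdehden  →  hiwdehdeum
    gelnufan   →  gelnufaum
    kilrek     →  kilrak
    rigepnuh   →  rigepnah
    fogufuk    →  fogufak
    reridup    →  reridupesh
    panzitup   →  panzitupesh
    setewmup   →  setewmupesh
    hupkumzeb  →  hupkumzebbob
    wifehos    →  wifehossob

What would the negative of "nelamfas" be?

nelamfassob

hiwdehden and kilrek both have last vowel 'e' yet inflect differently (hiwdehdeum, kilrak), so the last vowel is not what conditions the rule; the final letter is.
"nelamfas" ends in -s. The one such stem in the data (wifehos → wifehossob) doubles the final consonant and adds -ob (as does hupkumzeb), so the same rule applies.
So nelamfas → nelamfassob.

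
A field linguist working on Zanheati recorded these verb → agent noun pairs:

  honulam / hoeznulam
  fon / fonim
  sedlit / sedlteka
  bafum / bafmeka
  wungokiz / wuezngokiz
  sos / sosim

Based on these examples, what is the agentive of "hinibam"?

hieznibam

bafum and honulam both end in -m yet inflect differently (bafmeka, hoeznulam), so the final letter is not what conditions the rule; the number of vowels is.
"hinibam" has 3 vowels. The stems with 3 vowels (honulam → hoeznulam, wungokiz → wuezngokiz) insert -ez- after the first vowel.
The other patterns: stems with 1 vowel add -im; stems with 2 vowels delete the last vowel and add -eka.
So hinibam → hieznibam.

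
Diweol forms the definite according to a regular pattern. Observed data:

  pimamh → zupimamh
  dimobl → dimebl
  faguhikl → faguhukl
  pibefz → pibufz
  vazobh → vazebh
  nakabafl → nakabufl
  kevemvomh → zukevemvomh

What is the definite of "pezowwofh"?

dimobl and nakabafl both end in -l yet inflect differently (dimebl, nakabufl), so the final letter is not what conditions the rule; the second-to-last letter is.
"pezowwofh" has second-to-last letter 'f'. The stems whose second-to-last letter is 'f' (pibefz → pibufz, nakabafl → nakabufl) change the last vowel to 'u'.
The other patterns: stems whose second-to-last letter is 'b' change the last vowel to 'e'; stems whose second-to-last letter is 'm' add the prefix zu-.
So pezowwofh → pezowwufh.

pezowwufh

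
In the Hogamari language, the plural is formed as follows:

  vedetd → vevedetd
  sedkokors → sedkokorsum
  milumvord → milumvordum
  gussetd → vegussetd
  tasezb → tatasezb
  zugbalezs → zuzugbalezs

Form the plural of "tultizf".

"tultizf" has second-to-last letter 'z'. The stems whose second-to-last letter is 'z' (tasezb → tatasezb, zugbalezs → zuzugbalezs) repeat the first consonant+vowel as a prefix.
So tultizf → tutultizf.

tutultizf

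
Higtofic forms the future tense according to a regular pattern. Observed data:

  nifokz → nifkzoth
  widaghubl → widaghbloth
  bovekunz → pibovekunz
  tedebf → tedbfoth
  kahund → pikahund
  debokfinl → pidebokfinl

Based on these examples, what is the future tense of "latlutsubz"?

latlutsbzoth

debokfinl and widaghubl both end in -l yet inflect differently (pidebokfinl, widaghbloth), so the final letter is not what conditions the rule; the second-to-last letter is.
"latlutsubz" has second-to-last letter 'b'. The stems whose second-to-last letter is 'b' (tedebf → tedbfoth, widaghubl → widaghbloth) delete the last vowel and add -oth.
So latlutsubz → latlutsbzoth.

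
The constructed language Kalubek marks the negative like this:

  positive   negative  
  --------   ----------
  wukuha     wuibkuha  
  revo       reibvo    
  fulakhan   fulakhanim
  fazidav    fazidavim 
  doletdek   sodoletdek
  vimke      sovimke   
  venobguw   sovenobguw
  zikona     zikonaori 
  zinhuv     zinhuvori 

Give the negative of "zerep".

zerepori

wukuha and zikona both end in -a yet inflect differently (wuibkuha, zikonaori), so the final letter is not what conditions the rule; the first letter is.
"zerep" begins with z-. The stems beginning with z- (zikona → zikonaori, zinhuv → zinhuvori) add -ori.
So zerep → zerepori.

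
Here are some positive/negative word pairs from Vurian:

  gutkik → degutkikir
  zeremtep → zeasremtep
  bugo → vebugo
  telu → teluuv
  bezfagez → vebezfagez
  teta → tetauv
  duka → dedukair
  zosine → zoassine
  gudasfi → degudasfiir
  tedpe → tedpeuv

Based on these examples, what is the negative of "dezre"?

zosine and tedpe both end in -e yet inflect differently (zoassine, tedpeuv), so the final letter is not what conditions the rule; the first letter is.
"dezre" begins with d-. The one such stem in the data (duka → dedukair) adds de- … -ir around the stem, so the same rule applies.
So dezre → dedezreir.

dedezreir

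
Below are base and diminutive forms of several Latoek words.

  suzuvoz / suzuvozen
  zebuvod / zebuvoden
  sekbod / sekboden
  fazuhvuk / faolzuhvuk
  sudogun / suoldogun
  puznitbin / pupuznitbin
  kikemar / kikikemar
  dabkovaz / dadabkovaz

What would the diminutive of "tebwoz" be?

tebwozen

sudogun and puznitbin both end in -n yet inflect differently (suoldogun, pupuznitbin), so the final letter is not what conditions the rule; the last vowel is.
"tebwoz" has last vowel 'o'. The stems whose last vowel is 'o' (suzuvoz → suzuvozen, zebuvod → zebuvoden, sekbod → sekboden) add -en.
So tebwoz → tebwozen.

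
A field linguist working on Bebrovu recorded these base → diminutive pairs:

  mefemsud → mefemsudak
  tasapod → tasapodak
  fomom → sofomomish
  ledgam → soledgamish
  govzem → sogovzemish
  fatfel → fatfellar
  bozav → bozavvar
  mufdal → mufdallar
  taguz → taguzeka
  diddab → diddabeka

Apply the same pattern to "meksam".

someksamish

tasapod and fomom both have last vowel 'o' yet inflect differently (tasapodak, sofomomish), so the last vowel is not what conditions the rule; the final letter is.
"meksam" ends in -m. The stems ending in -m (fomom → sofomomish, ledgam → soledgamish, govzem → sogovzemish) add so- … -ish around the stem.
The other patterns: stems ending in -d add -ak; stems ending in -l or -v double the final consonant and add -ar; stems ending in -b or -z add -eka.
So meksam → someksamish.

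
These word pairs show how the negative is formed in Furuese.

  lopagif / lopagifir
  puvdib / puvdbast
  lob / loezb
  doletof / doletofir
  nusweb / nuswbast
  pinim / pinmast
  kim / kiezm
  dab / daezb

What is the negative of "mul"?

dab and puvdib both end in -b yet inflect differently (daezb, puvdbast), so the final letter is not what conditions the rule; the number of vowels is.
"mul" has 1 vowel. The stems with 1 vowel (dab → daezb, lob → loezb, kim → kiezm) insert -ez- after the first vowel.
So mul → muezl.

muezl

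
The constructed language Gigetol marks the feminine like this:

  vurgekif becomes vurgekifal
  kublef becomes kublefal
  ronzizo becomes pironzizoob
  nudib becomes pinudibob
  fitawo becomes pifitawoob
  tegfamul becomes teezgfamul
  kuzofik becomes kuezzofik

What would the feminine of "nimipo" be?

pinimipoob

"nimipo" ends in -o. The stems ending in -o (ronzizo → pironzizoob, fitawo → pifitawoob) add pi- … -ob around the stem.
So nimipo → pinimipoob.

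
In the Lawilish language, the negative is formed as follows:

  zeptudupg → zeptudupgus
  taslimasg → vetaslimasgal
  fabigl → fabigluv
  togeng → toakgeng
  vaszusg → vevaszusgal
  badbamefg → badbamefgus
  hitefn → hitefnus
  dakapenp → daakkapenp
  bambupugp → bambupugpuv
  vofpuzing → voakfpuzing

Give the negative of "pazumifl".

pazumiflus

"pazumifl" has second-to-last letter 'f'. The stems whose second-to-last letter is 'f' (hitefn → hitefnus, badbamefg → badbamefgus) add -us.
The other patterns: stems whose second-to-last letter is 'n' insert -ak- after the first vowel; stems whose second-to-last letter is 's' add ve- … -al around the stem; stems whose second-to-last letter is 'g' add -uv.
So pazumifl → pazumiflus.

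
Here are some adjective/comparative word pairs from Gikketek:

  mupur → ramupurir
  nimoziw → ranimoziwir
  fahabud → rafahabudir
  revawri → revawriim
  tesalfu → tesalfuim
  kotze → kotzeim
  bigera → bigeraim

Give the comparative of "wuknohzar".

nimoziw and revawri both have last vowel 'i' yet inflect differently (ranimoziwir, revawriim), so the last vowel is not what conditions the rule; whether the stem ends in a vowel or a consonant is.
"wuknohzar" ends in a consonant. The stems ending in a consonant (mupur → ramupurir, nimoziw → ranimoziwir, fahabud → rafahabudir) add ra- … -ir around the stem.
So wuknohzar → rawuknohzarir.

rawuknohzarir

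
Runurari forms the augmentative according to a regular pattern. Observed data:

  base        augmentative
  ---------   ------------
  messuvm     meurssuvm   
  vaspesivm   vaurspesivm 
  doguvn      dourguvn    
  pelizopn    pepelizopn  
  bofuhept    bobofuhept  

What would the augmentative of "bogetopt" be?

doguvn and pelizopn both end in -n yet inflect differently (dourguvn, pepelizopn), so the final letter is not what conditions the rule; the second-to-last letter is.
"bogetopt" has second-to-last letter 'p'. The stems whose second-to-last letter is 'p' (pelizopn → pepelizopn, bofuhept → bobofuhept) repeat the first consonant+vowel as a prefix.
The other pattern: stems whose second-to-last letter is 'v' insert -ur- after the first vowel.
So bogetopt → bobogetopt.

bobogetopt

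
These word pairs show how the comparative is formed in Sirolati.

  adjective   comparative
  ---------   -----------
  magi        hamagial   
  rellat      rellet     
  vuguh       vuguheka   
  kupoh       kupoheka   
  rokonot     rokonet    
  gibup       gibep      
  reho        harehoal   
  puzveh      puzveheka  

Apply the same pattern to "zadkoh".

zadkoheka

gibup and vuguh both have last vowel 'u' yet inflect differently (gibep, vuguheka), so the last vowel is not what conditions the rule; the final letter is.
"zadkoh" ends in -h. The stems ending in -h (puzveh → puzveheka, vuguh → vuguheka, kupoh → kupoheka) add -eka.
The other patterns: stems ending in -p or -t change the last vowel to 'e'; stems ending in -i or -o add ha- … -al around the stem.
So zadkoh → zadkoheka.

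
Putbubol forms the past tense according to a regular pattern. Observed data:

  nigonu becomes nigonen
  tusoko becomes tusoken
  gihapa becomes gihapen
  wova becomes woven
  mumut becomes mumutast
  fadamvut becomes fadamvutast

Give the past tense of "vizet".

vizetast

nigonu and mumut both have last vowel 'u' yet inflect differently (nigonen, mumutast), so the last vowel is not what conditions the rule; whether the stem ends in a vowel or a consonant is.
"vizet" ends in a consonant. The stems ending in a consonant (mumut → mumutast, fadamvut → fadamvutast) add -ast.
So vizet → vizetast.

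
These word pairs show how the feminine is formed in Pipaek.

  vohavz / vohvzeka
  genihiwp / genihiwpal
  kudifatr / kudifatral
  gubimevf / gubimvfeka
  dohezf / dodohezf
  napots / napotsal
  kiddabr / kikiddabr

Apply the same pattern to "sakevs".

sakvseka

kudifatr and kiddabr both end in -r yet inflect differently (kudifatral, kikiddabr), so the final letter is not what conditions the rule; the second-to-last letter is.
"sakevs" has second-to-last letter 'v'. The stems whose second-to-last letter is 'v' (vohavz → vohvzeka, gubimevf → gubimvfeka) delete the last vowel and add -eka.
So sakevs → sakvseka.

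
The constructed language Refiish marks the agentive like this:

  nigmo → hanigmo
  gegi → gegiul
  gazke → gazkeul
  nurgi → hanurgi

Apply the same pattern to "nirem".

"nirem" begins with n-. The stems beginning with n- (nigmo → hanigmo, nurgi → hanurgi) add the prefix ha-.
The other pattern: stems beginning with g- add -ul.
So nirem → hanirem.

hanirem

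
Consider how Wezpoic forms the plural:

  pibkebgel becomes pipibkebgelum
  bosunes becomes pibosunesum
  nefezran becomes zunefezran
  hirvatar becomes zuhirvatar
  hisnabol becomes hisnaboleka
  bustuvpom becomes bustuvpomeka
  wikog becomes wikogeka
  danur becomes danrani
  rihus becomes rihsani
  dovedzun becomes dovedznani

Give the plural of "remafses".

piremafsesum

pibkebgel and hisnabol both end in -l yet inflect differently (pipibkebgelum, hisnaboleka), so the final letter is not what conditions the rule; the last vowel is.
"remafses" has last vowel 'e'. The stems whose last vowel is 'e' (pibkebgel → pipibkebgelum, bosunes → pibosunesum) add pi- … -um around the stem.
The other patterns: stems whose last vowel is 'a' add the prefix zu-; stems whose last vowel is 'o' add -eka; stems whose last vowel is 'u' delete the last vowel and add -ani.
So remafses → piremafsesum.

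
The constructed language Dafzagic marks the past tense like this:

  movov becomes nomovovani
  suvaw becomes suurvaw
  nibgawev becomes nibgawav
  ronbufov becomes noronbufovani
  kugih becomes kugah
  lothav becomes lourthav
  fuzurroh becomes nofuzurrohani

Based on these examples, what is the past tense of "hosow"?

ronbufov and lothav both end in -v yet inflect differently (noronbufovani, lourthav), so the final letter is not what conditions the rule; the last vowel is.
"hosow" has last vowel 'o'. The stems whose last vowel is 'o' (ronbufov → noronbufovani, fuzurroh → nofuzurrohani, movov → nomovovani) add no- … -ani around the stem.
So hosow → nohosowani.

nohosowani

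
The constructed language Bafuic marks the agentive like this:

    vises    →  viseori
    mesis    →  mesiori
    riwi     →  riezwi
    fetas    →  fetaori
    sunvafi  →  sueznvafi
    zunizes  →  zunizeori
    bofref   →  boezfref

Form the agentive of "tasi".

taezsi

mesis and sunvafi both have last vowel 'i' yet inflect differently (mesiori, sueznvafi), so the last vowel is not what conditions the rule; the final letter is.
"tasi" ends in -i. The stems ending in -i (sunvafi → sueznvafi, riwi → riezwi) insert -ez- after the first vowel.
So tasi → taezsi.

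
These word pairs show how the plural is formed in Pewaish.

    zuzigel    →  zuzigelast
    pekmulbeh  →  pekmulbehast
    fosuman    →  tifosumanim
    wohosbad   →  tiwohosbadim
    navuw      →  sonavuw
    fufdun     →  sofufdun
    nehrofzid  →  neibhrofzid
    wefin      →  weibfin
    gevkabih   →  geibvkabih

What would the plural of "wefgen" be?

"wefgen" has last vowel 'e'. The stems whose last vowel is 'e' (zuzigel → zuzigelast, pekmulbeh → pekmulbehast) add -ast.
The other patterns: stems whose last vowel is 'a' add ti- … -im around the stem; stems whose last vowel is 'u' add the prefix so-; stems whose last vowel is 'i' insert -ib- after the first vowel.
So wefgen → wefgenast.

wefgenast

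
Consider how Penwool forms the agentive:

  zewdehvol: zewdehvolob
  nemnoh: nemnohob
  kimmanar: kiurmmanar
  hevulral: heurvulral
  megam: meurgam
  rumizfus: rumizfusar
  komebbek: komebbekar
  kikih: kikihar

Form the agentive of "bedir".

zewdehvol and hevulral both end in -l yet inflect differently (zewdehvolob, heurvulral), so the final letter is not what conditions the rule; the last vowel is.
"bedir" has last vowel 'i'. The one such stem in the data (kikih → kikihar) adds -ar, so the same rule applies.
The other patterns: stems whose last vowel is 'o' add -ob; stems whose last vowel is 'a' insert -ur- after the first vowel.
So bedir → bedirar.

bedirar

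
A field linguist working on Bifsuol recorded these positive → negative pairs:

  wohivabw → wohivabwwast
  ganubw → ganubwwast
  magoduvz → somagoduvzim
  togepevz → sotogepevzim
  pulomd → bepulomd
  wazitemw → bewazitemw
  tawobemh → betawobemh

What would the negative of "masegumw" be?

wohivabw and wazitemw both end in -w yet inflect differently (wohivabwwast, bewazitemw), so the final letter is not what conditions the rule; the second-to-last letter is.
"masegumw" has second-to-last letter 'm'. The stems whose second-to-last letter is 'm' (pulomd → bepulomd, wazitemw → bewazitemw, tawobemh → betawobemh) add the prefix be-.
So masegumw → bemasegumw.

bemasegumw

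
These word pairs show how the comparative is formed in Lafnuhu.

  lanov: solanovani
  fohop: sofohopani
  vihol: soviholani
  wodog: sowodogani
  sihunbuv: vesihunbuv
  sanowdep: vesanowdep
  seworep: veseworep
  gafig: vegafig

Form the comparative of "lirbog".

"lirbog" has last vowel 'o'. The stems whose last vowel is 'o' (lanov → solanovani, fohop → sofohopani, vihol → soviholani) add so- … -ani around the stem.
The other pattern: stems whose last vowel is 'e', 'i' or 'u' add the prefix ve-.
So lirbog → solirbogani.

solirbogani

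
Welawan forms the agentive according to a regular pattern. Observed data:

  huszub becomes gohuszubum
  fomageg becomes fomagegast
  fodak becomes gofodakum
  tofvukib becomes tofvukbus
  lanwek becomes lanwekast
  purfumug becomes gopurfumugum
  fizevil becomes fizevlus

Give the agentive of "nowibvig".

"nowibvig" has last vowel 'i'. The stems whose last vowel is 'i' (fizevil → fizevlus, tofvukib → tofvukbus) delete the last vowel and add -us.
The other patterns: stems whose last vowel is 'e' add -ast; stems whose last vowel is 'a' or 'u' add go- … -um around the stem.
So nowibvig → nowibvgus.

nowibvgus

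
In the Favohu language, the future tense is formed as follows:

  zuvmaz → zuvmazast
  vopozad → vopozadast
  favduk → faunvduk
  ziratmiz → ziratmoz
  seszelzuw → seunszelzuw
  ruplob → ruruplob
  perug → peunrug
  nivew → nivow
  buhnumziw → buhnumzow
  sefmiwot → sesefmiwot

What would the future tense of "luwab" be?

luwabast

seszelzuw and nivew both end in -w yet inflect differently (seunszelzuw, nivow), so the final letter is not what conditions the rule; the last vowel is.
"luwab" has last vowel 'a'. The stems whose last vowel is 'a' (vopozad → vopozadast, zuvmaz → zuvmazast) add -ast.
So luwab → luwabast.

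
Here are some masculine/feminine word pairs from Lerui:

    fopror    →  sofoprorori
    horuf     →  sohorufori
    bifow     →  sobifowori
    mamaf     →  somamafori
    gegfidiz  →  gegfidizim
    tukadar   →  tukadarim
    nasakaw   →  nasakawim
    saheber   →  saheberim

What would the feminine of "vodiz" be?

fopror and tukadar both end in -r yet inflect differently (sofoprorori, tukadarim), so the final letter is not what conditions the rule; the number of vowels is.
"vodiz" has 2 vowels. The stems with 2 vowels (fopror → sofoprorori, horuf → sohorufori, bifow → sobifowori) add so- … -ori around the stem.
The other pattern: stems with 3 vowels add -im.
So vodiz → sovodizori.

sovodizori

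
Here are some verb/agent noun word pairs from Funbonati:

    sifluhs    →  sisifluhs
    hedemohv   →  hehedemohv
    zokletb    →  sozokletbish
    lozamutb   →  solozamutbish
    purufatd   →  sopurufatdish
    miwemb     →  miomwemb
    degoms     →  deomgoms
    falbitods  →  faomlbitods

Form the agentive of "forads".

zokletb and miwemb both end in -b yet inflect differently (sozokletbish, miomwemb), so the final letter is not what conditions the rule; the second-to-last letter is.
"forads" has second-to-last letter 'd'. The one such stem in the data (falbitods → faomlbitods) inserts -om- after the first vowel (as do miwemb, degoms), so the same rule applies.
So forads → foomrads.

foomrads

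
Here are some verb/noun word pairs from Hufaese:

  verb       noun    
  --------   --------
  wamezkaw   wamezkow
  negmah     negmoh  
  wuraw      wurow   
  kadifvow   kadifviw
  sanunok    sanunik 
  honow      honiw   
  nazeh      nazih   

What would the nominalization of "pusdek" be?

pusdik

"pusdek" has last vowel 'e'. The one such stem in the data (nazeh → nazih) changes the last vowel to 'i' (as do kadifvow, sanunok), so the same rule applies.
So pusdek → pusdik.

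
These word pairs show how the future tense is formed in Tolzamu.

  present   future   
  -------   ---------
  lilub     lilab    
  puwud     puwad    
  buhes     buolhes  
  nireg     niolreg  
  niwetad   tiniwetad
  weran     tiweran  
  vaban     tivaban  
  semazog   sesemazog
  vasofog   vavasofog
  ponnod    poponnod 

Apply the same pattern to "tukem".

puwud and niwetad both end in -d yet inflect differently (puwad, tiniwetad), so the final letter is not what conditions the rule; the last vowel is.
"tukem" has last vowel 'e'. The stems whose last vowel is 'e' (buhes → buolhes, nireg → niolreg) insert -ol- after the first vowel.
The other patterns: stems whose last vowel is 'u' change the last vowel to 'a'; stems whose last vowel is 'a' add the prefix ti-; stems whose last vowel is 'o' repeat the first consonant+vowel as a prefix.
So tukem → tuolkem.

tuolkem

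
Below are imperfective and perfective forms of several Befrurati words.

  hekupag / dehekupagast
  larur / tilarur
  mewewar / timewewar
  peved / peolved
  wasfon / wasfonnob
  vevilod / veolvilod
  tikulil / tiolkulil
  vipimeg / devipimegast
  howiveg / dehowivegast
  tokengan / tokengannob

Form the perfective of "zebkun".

"zebkun" ends in -n. The stems ending in -n (tokengan → tokengannob, wasfon → wasfonnob) double the final consonant and add -ob.
The other patterns: stems ending in -g add de- … -ast around the stem; stems ending in -r add the prefix ti-; stems ending in -d or -l insert -ol- after the first vowel.
So zebkun → zebkunnob.

zebkunnob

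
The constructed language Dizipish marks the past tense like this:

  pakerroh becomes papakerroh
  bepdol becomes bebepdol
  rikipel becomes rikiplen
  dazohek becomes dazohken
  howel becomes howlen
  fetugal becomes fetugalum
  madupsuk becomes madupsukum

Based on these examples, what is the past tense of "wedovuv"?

bepdol and rikipel both end in -l yet inflect differently (bebepdol, rikiplen), so the final letter is not what conditions the rule; the last vowel is.
"wedovuv" has last vowel 'u'. The one such stem in the data (madupsuk → madupsukum) adds -um, so the same rule applies.
So wedovuv → wedovuvum.

wedovuvum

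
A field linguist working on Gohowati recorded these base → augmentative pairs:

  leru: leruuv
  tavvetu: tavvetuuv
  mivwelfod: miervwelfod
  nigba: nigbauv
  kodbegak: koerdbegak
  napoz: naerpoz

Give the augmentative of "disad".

nigba and kodbegak both have last vowel 'a' yet inflect differently (nigbauv, koerdbegak), so the last vowel is not what conditions the rule; whether the stem ends in a vowel or a consonant is.
"disad" ends in a consonant. The stems ending in a consonant (napoz → naerpoz, mivwelfod → miervwelfod, kodbegak → koerdbegak) insert -er- after the first vowel.
So disad → diersad.

diersad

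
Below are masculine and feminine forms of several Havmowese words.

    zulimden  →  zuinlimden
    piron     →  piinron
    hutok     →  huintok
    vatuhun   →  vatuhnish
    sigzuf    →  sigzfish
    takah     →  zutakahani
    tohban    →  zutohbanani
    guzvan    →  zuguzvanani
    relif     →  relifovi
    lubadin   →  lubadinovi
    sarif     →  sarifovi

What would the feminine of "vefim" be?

vefimovi

"vefim" has last vowel 'i'. The stems whose last vowel is 'i' (relif → relifovi, lubadin → lubadinovi, sarif → sarifovi) add -ovi.
The other patterns: stems whose last vowel is 'e' or 'o' insert -in- after the first vowel; stems whose last vowel is 'u' delete the last vowel and add -ish; stems whose last vowel is 'a' add zu- … -ani around the stem.
So vefim → vefimovi.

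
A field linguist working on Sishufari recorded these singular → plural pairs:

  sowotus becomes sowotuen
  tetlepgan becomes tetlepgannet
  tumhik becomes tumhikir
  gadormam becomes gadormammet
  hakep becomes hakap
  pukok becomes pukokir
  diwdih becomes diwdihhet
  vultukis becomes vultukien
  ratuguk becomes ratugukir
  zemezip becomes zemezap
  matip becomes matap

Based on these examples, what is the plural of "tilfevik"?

vultukis and tumhik both have last vowel 'i' yet inflect differently (vultukien, tumhikir), so the last vowel is not what conditions the rule; the final letter is.
"tilfevik" ends in -k. The stems ending in -k (tumhik → tumhikir, pukok → pukokir, ratuguk → ratugukir) add -ir.
So tilfevik → tilfevikir.

tilfevikir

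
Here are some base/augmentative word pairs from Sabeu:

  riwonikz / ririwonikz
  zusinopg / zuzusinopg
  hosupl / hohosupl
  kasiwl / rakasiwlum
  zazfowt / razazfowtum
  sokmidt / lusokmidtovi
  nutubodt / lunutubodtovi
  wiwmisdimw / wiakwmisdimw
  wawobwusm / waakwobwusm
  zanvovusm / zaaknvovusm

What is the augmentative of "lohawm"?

ralohawmum

hosupl and kasiwl both end in -l yet inflect differently (hohosupl, rakasiwlum), so the final letter is not what conditions the rule; the second-to-last letter is.
"lohawm" has second-to-last letter 'w'. The stems whose second-to-last letter is 'w' (kasiwl → rakasiwlum, zazfowt → razazfowtum) add ra- … -um around the stem.
So lohawm → ralohawmum.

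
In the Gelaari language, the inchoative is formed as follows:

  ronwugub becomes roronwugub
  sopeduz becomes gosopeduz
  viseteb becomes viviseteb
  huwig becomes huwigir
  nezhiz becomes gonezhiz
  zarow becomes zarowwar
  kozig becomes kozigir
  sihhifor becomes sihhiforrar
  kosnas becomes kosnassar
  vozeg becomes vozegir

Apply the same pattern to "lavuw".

vozeg and viseteb both have last vowel 'e' yet inflect differently (vozegir, viviseteb), so the last vowel is not what conditions the rule; the final letter is.
"lavuw" ends in -w. The one such stem in the data (zarow → zarowwar) doubles the final consonant and adds -ar (as do kosnas, sihhifor), so the same rule applies.
The other patterns: stems ending in -g add -ir; stems ending in -b repeat the first consonant+vowel as a prefix; stems ending in -z add the prefix go-.
So lavuw → lavuwwar.

lavuwwar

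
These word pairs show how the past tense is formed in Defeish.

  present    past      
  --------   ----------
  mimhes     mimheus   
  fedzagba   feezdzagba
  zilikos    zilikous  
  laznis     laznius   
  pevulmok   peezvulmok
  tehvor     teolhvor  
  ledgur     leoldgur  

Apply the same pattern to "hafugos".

hafugous

zilikos and tehvor both have last vowel 'o' yet inflect differently (zilikous, teolhvor), so the last vowel is not what conditions the rule; the final letter is.
"hafugos" ends in -s. The stems ending in -s (mimhes → mimheus, zilikos → zilikous, laznis → laznius) drop the final letter and add -us.
The other patterns: stems ending in -r insert -ol- after the first vowel; stems ending in -a or -k insert -ez- after the first vowel.
So hafugos → hafugous.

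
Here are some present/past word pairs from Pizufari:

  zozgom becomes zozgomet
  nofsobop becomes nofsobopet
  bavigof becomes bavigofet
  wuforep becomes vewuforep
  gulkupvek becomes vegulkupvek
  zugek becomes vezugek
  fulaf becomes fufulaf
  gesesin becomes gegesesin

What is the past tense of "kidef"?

vekidef

"kidef" has last vowel 'e'. The stems whose last vowel is 'e' (wuforep → vewuforep, gulkupvek → vegulkupvek, zugek → vezugek) add the prefix ve-.
The other patterns: stems whose last vowel is 'o' add -et; stems whose last vowel is 'a' or 'i' repeat the first consonant+vowel as a prefix.
So kidef → vekidef.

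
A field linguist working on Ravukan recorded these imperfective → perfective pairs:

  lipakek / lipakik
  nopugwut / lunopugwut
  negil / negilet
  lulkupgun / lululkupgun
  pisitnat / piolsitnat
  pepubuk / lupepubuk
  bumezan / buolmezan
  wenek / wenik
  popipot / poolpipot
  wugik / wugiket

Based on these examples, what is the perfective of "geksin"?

geksinet

wugik and pepubuk both end in -k yet inflect differently (wugiket, lupepubuk), so the final letter is not what conditions the rule; the last vowel is.
"geksin" has last vowel 'i'. The stems whose last vowel is 'i' (negil → negilet, wugik → wugiket) add -et.
The other patterns: stems whose last vowel is 'u' add the prefix lu-; stems whose last vowel is 'e' change the last vowel to 'i'; stems whose last vowel is 'a' or 'o' insert -ol- after the first vowel.
So geksin → geksinet.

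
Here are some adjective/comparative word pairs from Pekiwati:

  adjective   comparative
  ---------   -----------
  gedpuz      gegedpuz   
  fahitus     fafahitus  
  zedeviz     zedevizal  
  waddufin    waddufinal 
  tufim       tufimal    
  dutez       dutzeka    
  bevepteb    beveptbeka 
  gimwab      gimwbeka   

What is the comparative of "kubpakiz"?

"kubpakiz" has last vowel 'i'. The stems whose last vowel is 'i' (zedeviz → zedevizal, waddufin → waddufinal, tufim → tufimal) add -al.
The other patterns: stems whose last vowel is 'u' repeat the first consonant+vowel as a prefix; stems whose last vowel is 'a' or 'e' delete the last vowel and add -eka.
So kubpakiz → kubpakizal.

kubpakizal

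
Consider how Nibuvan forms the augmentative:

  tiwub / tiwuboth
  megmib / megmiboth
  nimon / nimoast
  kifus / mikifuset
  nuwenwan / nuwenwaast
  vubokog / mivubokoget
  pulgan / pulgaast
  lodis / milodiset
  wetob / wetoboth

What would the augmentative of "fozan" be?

fozaast

wetob and nimon both have last vowel 'o' yet inflect differently (wetoboth, nimoast), so the last vowel is not what conditions the rule; the final letter is.
"fozan" ends in -n. The stems ending in -n (nuwenwan → nuwenwaast, pulgan → pulgaast, nimon → nimoast) drop the final letter and add -ast.
So fozan → fozaast.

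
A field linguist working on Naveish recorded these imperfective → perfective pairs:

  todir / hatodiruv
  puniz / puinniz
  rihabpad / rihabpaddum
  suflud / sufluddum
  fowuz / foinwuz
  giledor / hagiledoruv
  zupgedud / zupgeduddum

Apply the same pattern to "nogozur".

hanogozuruv

fowuz and suflud both have last vowel 'u' yet inflect differently (foinwuz, sufluddum), so the last vowel is not what conditions the rule; the final letter is.
"nogozur" ends in -r. The stems ending in -r (giledor → hagiledoruv, todir → hatodiruv) add ha- … -uv around the stem.
The other patterns: stems ending in -z insert -in- after the first vowel; stems ending in -d double the final consonant and add -um.
So nogozur → hanogozuruv.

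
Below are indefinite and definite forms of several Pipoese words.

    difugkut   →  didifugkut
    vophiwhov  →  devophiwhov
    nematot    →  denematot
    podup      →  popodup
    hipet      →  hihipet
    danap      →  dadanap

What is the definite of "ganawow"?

deganawow

nematot and hipet both end in -t yet inflect differently (denematot, hihipet), so the final letter is not what conditions the rule; the last vowel is.
"ganawow" has last vowel 'o'. The stems whose last vowel is 'o' (nematot → denematot, vophiwhov → devophiwhov) add the prefix de-.
So ganawow → deganawow.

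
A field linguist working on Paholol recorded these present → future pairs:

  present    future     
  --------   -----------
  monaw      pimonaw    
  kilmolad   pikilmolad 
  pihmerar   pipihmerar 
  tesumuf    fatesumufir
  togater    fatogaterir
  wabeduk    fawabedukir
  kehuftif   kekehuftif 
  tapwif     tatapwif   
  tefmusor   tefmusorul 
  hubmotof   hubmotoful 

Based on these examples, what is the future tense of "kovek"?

fakovekir

pihmerar and togater both end in -r yet inflect differently (pipihmerar, fatogaterir), so the final letter is not what conditions the rule; the last vowel is.
"kovek" has last vowel 'e'. The one such stem in the data (togater → fatogaterir) adds fa- … -ir around the stem, so the same rule applies.
So kovek → fakovekir.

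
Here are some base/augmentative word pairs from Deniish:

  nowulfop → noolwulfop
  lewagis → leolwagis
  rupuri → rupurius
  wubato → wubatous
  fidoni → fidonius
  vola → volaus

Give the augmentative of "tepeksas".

teolpeksas

"tepeksas" ends in a consonant. The stems ending in a consonant (nowulfop → noolwulfop, lewagis → leolwagis) insert -ol- after the first vowel.
So tepeksas → teolpeksas.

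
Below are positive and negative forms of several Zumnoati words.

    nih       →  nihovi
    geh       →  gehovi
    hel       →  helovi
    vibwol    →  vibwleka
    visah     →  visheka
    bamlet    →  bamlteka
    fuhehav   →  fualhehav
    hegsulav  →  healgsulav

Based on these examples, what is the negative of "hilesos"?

hiallesos

hel and vibwol both end in -l yet inflect differently (helovi, vibwleka), so the final letter is not what conditions the rule; the number of vowels is.
"hilesos" has 3 vowels. The stems with 3 vowels (fuhehav → fualhehav, hegsulav → healgsulav) insert -al- after the first vowel.
The other patterns: stems with 1 vowel add -ovi; stems with 2 vowels delete the last vowel and add -eka.
So hilesos → hiallesos.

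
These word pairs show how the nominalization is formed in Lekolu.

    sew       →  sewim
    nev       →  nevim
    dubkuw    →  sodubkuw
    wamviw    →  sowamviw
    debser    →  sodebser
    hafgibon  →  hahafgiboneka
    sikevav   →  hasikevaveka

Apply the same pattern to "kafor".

sokafor

sew and dubkuw both end in -w yet inflect differently (sewim, sodubkuw), so the final letter is not what conditions the rule; the number of vowels is.
"kafor" has 2 vowels. The stems with 2 vowels (dubkuw → sodubkuw, wamviw → sowamviw, debser → sodebser) add the prefix so-.
The other patterns: stems with 1 vowel add -im; stems with 3 vowels add ha- … -eka around the stem.
So kafor → sokafor.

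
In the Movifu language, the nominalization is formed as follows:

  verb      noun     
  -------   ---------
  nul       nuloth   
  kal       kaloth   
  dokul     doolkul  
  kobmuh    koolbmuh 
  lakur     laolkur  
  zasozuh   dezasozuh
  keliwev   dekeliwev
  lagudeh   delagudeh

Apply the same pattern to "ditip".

"ditip" has 2 vowels. The stems with 2 vowels (dokul → doolkul, kobmuh → koolbmuh, lakur → laolkur) insert -ol- after the first vowel.
The other patterns: stems with 1 vowel add -oth; stems with 3 vowels add the prefix de-.
So ditip → dioltip.

dioltip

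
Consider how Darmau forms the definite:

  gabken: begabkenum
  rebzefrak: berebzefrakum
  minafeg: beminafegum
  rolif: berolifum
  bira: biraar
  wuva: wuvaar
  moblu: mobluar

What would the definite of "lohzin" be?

belohzinum

rebzefrak and bira both have last vowel 'a' yet inflect differently (berebzefrakum, biraar), so the last vowel is not what conditions the rule; whether the stem ends in a vowel or a consonant is.
"lohzin" ends in a consonant. The stems ending in a consonant (gabken → begabkenum, rebzefrak → berebzefrakum, minafeg → beminafegum) add be- … -um around the stem.
So lohzin → belohzinum.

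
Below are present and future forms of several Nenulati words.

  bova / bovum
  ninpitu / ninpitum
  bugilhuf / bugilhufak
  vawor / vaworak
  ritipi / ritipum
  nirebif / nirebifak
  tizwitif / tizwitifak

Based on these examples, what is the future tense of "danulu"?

danulum

ritipi and nirebif both have last vowel 'i' yet inflect differently (ritipum, nirebifak), so the last vowel is not what conditions the rule; whether the stem ends in a vowel or a consonant is.
"danulu" ends in a vowel. The stems ending in a vowel (bova → bovum, ritipi → ritipum, ninpitu → ninpitum) drop the final letter and add -um.
The other pattern: stems ending in a consonant add -ak.
So danulu → danulum.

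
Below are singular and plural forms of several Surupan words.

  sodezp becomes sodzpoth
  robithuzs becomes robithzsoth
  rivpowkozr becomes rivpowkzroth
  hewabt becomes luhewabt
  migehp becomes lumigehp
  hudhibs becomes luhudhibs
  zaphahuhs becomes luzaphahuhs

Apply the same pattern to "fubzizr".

fubzzroth

sodezp and migehp both end in -p yet inflect differently (sodzpoth, lumigehp), so the final letter is not what conditions the rule; the second-to-last letter is.
"fubzizr" has second-to-last letter 'z'. The stems whose second-to-last letter is 'z' (sodezp → sodzpoth, robithuzs → robithzsoth, rivpowkozr → rivpowkzroth) delete the last vowel and add -oth.
The other pattern: stems whose second-to-last letter is 'b' or 'h' add the prefix lu-.
So fubzizr → fubzzroth.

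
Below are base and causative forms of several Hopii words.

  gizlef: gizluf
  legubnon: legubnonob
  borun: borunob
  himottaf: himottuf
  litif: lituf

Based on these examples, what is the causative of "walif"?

waluf

litif and legubnon both begin with l- yet inflect differently (lituf, legubnonob), so the first letter is not what conditions the rule; the final letter is.
"walif" ends in -f. The stems ending in -f (litif → lituf, himottaf → himottuf, gizlef → gizluf) change the last vowel to 'u'.
The other pattern: stems ending in -n add -ob.
So walif → waluf.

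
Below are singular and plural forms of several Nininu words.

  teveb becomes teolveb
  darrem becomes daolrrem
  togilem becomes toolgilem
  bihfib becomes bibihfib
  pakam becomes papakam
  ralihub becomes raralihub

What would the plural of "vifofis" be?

vivifofis

"vifofis" has last vowel 'i'. The one such stem in the data (bihfib → bibihfib) repeats the first consonant+vowel as a prefix (as do pakam, ralihub), so the same rule applies.
So vifofis → vivifofis.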